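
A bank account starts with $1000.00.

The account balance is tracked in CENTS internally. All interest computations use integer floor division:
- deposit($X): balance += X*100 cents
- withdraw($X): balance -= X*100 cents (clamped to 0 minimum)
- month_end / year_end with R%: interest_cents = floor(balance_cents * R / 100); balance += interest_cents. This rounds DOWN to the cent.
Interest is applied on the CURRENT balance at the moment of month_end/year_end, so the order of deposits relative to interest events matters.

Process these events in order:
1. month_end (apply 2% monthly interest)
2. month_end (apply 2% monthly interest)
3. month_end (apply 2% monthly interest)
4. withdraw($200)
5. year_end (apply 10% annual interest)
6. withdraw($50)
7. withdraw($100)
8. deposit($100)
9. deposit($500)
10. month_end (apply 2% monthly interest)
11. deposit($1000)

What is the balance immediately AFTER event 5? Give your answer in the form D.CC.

After 1 (month_end (apply 2% monthly interest)): balance=$1020.00 total_interest=$20.00
After 2 (month_end (apply 2% monthly interest)): balance=$1040.40 total_interest=$40.40
After 3 (month_end (apply 2% monthly interest)): balance=$1061.20 total_interest=$61.20
After 4 (withdraw($200)): balance=$861.20 total_interest=$61.20
After 5 (year_end (apply 10% annual interest)): balance=$947.32 total_interest=$147.32

Answer: 947.32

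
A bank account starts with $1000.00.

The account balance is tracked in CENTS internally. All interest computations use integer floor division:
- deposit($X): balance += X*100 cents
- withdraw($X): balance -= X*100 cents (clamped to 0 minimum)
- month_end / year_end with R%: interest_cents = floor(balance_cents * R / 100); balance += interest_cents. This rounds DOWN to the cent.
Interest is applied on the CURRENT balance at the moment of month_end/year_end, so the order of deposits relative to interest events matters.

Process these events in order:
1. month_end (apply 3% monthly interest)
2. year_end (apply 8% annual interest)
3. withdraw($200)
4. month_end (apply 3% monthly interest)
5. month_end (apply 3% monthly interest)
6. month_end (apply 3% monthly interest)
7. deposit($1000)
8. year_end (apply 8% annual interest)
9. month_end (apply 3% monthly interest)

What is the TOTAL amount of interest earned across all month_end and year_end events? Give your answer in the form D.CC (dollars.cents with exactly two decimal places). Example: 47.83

Answer: 421.44

Derivation:
After 1 (month_end (apply 3% monthly interest)): balance=$1030.00 total_interest=$30.00
After 2 (year_end (apply 8% annual interest)): balance=$1112.40 total_interest=$112.40
After 3 (withdraw($200)): balance=$912.40 total_interest=$112.40
After 4 (month_end (apply 3% monthly interest)): balance=$939.77 total_interest=$139.77
After 5 (month_end (apply 3% monthly interest)): balance=$967.96 total_interest=$167.96
After 6 (month_end (apply 3% monthly interest)): balance=$996.99 total_interest=$196.99
After 7 (deposit($1000)): balance=$1996.99 total_interest=$196.99
After 8 (year_end (apply 8% annual interest)): balance=$2156.74 total_interest=$356.74
After 9 (month_end (apply 3% monthly interest)): balance=$2221.44 total_interest=$421.44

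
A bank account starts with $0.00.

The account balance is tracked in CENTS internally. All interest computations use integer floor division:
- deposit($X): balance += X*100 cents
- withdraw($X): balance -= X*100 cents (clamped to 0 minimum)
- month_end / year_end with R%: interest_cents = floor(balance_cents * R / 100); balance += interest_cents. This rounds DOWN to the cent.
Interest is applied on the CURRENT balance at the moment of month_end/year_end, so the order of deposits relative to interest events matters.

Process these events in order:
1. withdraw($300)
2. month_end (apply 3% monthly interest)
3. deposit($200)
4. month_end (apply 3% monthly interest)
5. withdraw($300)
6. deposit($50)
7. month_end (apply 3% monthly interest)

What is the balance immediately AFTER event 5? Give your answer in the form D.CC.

After 1 (withdraw($300)): balance=$0.00 total_interest=$0.00
After 2 (month_end (apply 3% monthly interest)): balance=$0.00 total_interest=$0.00
After 3 (deposit($200)): balance=$200.00 total_interest=$0.00
After 4 (month_end (apply 3% monthly interest)): balance=$206.00 total_interest=$6.00
After 5 (withdraw($300)): balance=$0.00 total_interest=$6.00

Answer: 0.00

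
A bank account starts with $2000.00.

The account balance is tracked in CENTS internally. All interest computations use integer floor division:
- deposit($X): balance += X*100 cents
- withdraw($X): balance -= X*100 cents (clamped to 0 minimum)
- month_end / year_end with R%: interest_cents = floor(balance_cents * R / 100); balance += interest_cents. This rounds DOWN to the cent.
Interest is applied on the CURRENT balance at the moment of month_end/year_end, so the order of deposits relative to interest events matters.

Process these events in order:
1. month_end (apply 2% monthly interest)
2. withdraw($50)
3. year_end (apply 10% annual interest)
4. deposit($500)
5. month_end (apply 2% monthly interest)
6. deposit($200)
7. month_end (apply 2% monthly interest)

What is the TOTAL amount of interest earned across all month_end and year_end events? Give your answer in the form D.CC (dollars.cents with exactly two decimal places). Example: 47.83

After 1 (month_end (apply 2% monthly interest)): balance=$2040.00 total_interest=$40.00
After 2 (withdraw($50)): balance=$1990.00 total_interest=$40.00
After 3 (year_end (apply 10% annual interest)): balance=$2189.00 total_interest=$239.00
After 4 (deposit($500)): balance=$2689.00 total_interest=$239.00
After 5 (month_end (apply 2% monthly interest)): balance=$2742.78 total_interest=$292.78
After 6 (deposit($200)): balance=$2942.78 total_interest=$292.78
After 7 (month_end (apply 2% monthly interest)): balance=$3001.63 total_interest=$351.63

Answer: 351.63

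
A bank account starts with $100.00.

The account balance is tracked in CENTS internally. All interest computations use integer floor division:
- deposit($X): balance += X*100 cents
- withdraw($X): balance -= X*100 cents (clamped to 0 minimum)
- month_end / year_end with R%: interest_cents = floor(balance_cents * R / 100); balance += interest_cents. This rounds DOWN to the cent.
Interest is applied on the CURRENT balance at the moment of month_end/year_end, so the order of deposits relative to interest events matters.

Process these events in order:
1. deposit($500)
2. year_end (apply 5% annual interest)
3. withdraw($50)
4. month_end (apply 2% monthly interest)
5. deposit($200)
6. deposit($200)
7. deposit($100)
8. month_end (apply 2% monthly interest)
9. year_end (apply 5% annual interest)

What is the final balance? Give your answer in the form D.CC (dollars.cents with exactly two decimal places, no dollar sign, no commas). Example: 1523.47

Answer: 1169.10

Derivation:
After 1 (deposit($500)): balance=$600.00 total_interest=$0.00
After 2 (year_end (apply 5% annual interest)): balance=$630.00 total_interest=$30.00
After 3 (withdraw($50)): balance=$580.00 total_interest=$30.00
After 4 (month_end (apply 2% monthly interest)): balance=$591.60 total_interest=$41.60
After 5 (deposit($200)): balance=$791.60 total_interest=$41.60
After 6 (deposit($200)): balance=$991.60 total_interest=$41.60
After 7 (deposit($100)): balance=$1091.60 total_interest=$41.60
After 8 (month_end (apply 2% monthly interest)): balance=$1113.43 total_interest=$63.43
After 9 (year_end (apply 5% annual interest)): balance=$1169.10 total_interest=$119.10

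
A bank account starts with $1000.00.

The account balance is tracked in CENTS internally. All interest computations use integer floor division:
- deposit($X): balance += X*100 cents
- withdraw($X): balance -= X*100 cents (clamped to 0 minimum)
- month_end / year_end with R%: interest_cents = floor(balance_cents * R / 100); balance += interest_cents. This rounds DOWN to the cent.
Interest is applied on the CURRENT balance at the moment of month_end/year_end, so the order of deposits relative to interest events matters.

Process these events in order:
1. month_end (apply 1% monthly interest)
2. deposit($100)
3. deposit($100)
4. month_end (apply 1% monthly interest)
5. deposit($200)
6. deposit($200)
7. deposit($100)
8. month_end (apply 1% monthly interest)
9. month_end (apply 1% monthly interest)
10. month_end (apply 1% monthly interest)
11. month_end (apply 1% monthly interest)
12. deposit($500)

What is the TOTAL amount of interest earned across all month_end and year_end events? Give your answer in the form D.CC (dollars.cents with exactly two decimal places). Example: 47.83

After 1 (month_end (apply 1% monthly interest)): balance=$1010.00 total_interest=$10.00
After 2 (deposit($100)): balance=$1110.00 total_interest=$10.00
After 3 (deposit($100)): balance=$1210.00 total_interest=$10.00
After 4 (month_end (apply 1% monthly interest)): balance=$1222.10 total_interest=$22.10
After 5 (deposit($200)): balance=$1422.10 total_interest=$22.10
After 6 (deposit($200)): balance=$1622.10 total_interest=$22.10
After 7 (deposit($100)): balance=$1722.10 total_interest=$22.10
After 8 (month_end (apply 1% monthly interest)): balance=$1739.32 total_interest=$39.32
After 9 (month_end (apply 1% monthly interest)): balance=$1756.71 total_interest=$56.71
After 10 (month_end (apply 1% monthly interest)): balance=$1774.27 total_interest=$74.27
After 11 (month_end (apply 1% monthly interest)): balance=$1792.01 total_interest=$92.01
After 12 (deposit($500)): balance=$2292.01 total_interest=$92.01

Answer: 92.01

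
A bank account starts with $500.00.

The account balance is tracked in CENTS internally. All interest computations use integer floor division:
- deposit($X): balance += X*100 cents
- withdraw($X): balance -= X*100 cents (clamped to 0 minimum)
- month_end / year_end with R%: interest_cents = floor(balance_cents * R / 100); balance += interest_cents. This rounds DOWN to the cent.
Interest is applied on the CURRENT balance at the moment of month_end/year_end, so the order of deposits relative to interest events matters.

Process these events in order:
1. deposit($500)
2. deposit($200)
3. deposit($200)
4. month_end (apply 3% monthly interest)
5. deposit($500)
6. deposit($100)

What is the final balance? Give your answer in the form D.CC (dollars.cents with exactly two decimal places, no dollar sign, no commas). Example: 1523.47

Answer: 2042.00

Derivation:
After 1 (deposit($500)): balance=$1000.00 total_interest=$0.00
After 2 (deposit($200)): balance=$1200.00 total_interest=$0.00
After 3 (deposit($200)): balance=$1400.00 total_interest=$0.00
After 4 (month_end (apply 3% monthly interest)): balance=$1442.00 total_interest=$42.00
After 5 (deposit($500)): balance=$1942.00 total_interest=$42.00
After 6 (deposit($100)): balance=$2042.00 total_interest=$42.00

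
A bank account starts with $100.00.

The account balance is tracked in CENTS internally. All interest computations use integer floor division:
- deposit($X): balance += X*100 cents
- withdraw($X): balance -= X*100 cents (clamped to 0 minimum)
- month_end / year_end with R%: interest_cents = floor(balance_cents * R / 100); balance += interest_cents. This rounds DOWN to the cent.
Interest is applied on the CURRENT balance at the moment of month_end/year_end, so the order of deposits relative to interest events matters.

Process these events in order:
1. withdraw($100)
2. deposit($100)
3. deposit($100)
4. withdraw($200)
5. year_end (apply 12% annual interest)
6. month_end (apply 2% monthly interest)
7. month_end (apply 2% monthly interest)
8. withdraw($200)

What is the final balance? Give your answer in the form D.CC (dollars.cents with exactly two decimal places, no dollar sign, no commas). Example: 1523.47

After 1 (withdraw($100)): balance=$0.00 total_interest=$0.00
After 2 (deposit($100)): balance=$100.00 total_interest=$0.00
After 3 (deposit($100)): balance=$200.00 total_interest=$0.00
After 4 (withdraw($200)): balance=$0.00 total_interest=$0.00
After 5 (year_end (apply 12% annual interest)): balance=$0.00 total_interest=$0.00
After 6 (month_end (apply 2% monthly interest)): balance=$0.00 total_interest=$0.00
After 7 (month_end (apply 2% monthly interest)): balance=$0.00 total_interest=$0.00
After 8 (withdraw($200)): balance=$0.00 total_interest=$0.00

Answer: 0.00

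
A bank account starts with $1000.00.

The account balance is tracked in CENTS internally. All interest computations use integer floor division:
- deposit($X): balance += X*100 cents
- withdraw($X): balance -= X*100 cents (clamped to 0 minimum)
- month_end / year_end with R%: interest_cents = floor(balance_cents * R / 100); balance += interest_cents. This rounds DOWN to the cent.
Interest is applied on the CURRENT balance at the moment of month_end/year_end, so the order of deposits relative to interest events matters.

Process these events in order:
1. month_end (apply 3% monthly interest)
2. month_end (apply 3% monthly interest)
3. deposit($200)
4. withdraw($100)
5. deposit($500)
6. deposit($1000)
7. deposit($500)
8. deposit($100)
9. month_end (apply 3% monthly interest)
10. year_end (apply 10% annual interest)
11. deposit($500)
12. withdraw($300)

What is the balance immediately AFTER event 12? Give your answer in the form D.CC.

After 1 (month_end (apply 3% monthly interest)): balance=$1030.00 total_interest=$30.00
After 2 (month_end (apply 3% monthly interest)): balance=$1060.90 total_interest=$60.90
After 3 (deposit($200)): balance=$1260.90 total_interest=$60.90
After 4 (withdraw($100)): balance=$1160.90 total_interest=$60.90
After 5 (deposit($500)): balance=$1660.90 total_interest=$60.90
After 6 (deposit($1000)): balance=$2660.90 total_interest=$60.90
After 7 (deposit($500)): balance=$3160.90 total_interest=$60.90
After 8 (deposit($100)): balance=$3260.90 total_interest=$60.90
After 9 (month_end (apply 3% monthly interest)): balance=$3358.72 total_interest=$158.72
After 10 (year_end (apply 10% annual interest)): balance=$3694.59 total_interest=$494.59
After 11 (deposit($500)): balance=$4194.59 total_interest=$494.59
After 12 (withdraw($300)): balance=$3894.59 total_interest=$494.59

Answer: 3894.59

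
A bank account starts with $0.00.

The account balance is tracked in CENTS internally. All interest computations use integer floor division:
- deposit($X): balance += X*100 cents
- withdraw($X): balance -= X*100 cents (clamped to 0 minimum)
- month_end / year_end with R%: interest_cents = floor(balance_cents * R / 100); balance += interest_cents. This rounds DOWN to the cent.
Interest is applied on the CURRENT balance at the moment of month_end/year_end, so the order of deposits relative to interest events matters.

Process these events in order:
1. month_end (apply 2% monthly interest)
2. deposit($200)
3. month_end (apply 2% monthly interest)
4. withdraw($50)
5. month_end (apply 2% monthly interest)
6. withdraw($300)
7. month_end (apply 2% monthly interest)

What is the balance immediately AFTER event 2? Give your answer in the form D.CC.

After 1 (month_end (apply 2% monthly interest)): balance=$0.00 total_interest=$0.00
After 2 (deposit($200)): balance=$200.00 total_interest=$0.00

Answer: 200.00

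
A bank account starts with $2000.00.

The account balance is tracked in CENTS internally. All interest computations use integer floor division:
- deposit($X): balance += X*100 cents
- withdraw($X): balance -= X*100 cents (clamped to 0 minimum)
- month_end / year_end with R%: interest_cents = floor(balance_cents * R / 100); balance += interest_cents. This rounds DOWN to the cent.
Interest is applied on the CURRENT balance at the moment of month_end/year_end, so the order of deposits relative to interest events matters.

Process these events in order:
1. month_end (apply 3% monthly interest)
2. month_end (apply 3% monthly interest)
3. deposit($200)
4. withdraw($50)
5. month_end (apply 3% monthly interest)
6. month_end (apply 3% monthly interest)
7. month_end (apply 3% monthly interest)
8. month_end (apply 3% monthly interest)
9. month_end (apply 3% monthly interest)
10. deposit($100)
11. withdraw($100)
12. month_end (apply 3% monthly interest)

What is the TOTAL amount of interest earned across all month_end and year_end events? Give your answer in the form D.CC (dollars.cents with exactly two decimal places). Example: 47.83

After 1 (month_end (apply 3% monthly interest)): balance=$2060.00 total_interest=$60.00
After 2 (month_end (apply 3% monthly interest)): balance=$2121.80 total_interest=$121.80
After 3 (deposit($200)): balance=$2321.80 total_interest=$121.80
After 4 (withdraw($50)): balance=$2271.80 total_interest=$121.80
After 5 (month_end (apply 3% monthly interest)): balance=$2339.95 total_interest=$189.95
After 6 (month_end (apply 3% monthly interest)): balance=$2410.14 total_interest=$260.14
After 7 (month_end (apply 3% monthly interest)): balance=$2482.44 total_interest=$332.44
After 8 (month_end (apply 3% monthly interest)): balance=$2556.91 total_interest=$406.91
After 9 (month_end (apply 3% monthly interest)): balance=$2633.61 total_interest=$483.61
After 10 (deposit($100)): balance=$2733.61 total_interest=$483.61
After 11 (withdraw($100)): balance=$2633.61 total_interest=$483.61
After 12 (month_end (apply 3% monthly interest)): balance=$2712.61 total_interest=$562.61

Answer: 562.61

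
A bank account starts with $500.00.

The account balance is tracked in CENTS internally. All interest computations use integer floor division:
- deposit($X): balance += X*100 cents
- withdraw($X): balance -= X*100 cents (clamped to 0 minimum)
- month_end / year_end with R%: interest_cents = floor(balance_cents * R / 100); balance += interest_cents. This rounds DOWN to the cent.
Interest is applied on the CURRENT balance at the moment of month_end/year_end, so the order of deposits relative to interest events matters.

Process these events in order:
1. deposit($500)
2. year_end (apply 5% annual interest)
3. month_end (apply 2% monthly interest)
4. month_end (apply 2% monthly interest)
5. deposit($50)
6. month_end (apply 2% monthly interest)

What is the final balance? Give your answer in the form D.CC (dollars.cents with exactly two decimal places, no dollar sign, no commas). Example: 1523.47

After 1 (deposit($500)): balance=$1000.00 total_interest=$0.00
After 2 (year_end (apply 5% annual interest)): balance=$1050.00 total_interest=$50.00
After 3 (month_end (apply 2% monthly interest)): balance=$1071.00 total_interest=$71.00
After 4 (month_end (apply 2% monthly interest)): balance=$1092.42 total_interest=$92.42
After 5 (deposit($50)): balance=$1142.42 total_interest=$92.42
After 6 (month_end (apply 2% monthly interest)): balance=$1165.26 total_interest=$115.26

Answer: 1165.26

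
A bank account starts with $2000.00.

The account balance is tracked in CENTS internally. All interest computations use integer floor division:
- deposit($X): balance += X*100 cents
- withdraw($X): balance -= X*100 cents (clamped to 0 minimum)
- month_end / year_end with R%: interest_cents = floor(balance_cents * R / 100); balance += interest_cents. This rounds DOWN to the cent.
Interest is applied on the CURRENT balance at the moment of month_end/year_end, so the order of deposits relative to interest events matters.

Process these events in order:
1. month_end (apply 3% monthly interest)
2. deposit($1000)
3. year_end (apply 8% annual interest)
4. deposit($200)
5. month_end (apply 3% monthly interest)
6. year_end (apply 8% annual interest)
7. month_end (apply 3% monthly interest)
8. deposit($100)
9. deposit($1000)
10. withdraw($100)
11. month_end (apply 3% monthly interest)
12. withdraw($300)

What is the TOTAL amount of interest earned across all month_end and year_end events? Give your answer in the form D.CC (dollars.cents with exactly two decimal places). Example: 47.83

After 1 (month_end (apply 3% monthly interest)): balance=$2060.00 total_interest=$60.00
After 2 (deposit($1000)): balance=$3060.00 total_interest=$60.00
After 3 (year_end (apply 8% annual interest)): balance=$3304.80 total_interest=$304.80
After 4 (deposit($200)): balance=$3504.80 total_interest=$304.80
After 5 (month_end (apply 3% monthly interest)): balance=$3609.94 total_interest=$409.94
After 6 (year_end (apply 8% annual interest)): balance=$3898.73 total_interest=$698.73
After 7 (month_end (apply 3% monthly interest)): balance=$4015.69 total_interest=$815.69
After 8 (deposit($100)): balance=$4115.69 total_interest=$815.69
After 9 (deposit($1000)): balance=$5115.69 total_interest=$815.69
After 10 (withdraw($100)): balance=$5015.69 total_interest=$815.69
After 11 (month_end (apply 3% monthly interest)): balance=$5166.16 total_interest=$966.16
After 12 (withdraw($300)): balance=$4866.16 total_interest=$966.16

Answer: 966.16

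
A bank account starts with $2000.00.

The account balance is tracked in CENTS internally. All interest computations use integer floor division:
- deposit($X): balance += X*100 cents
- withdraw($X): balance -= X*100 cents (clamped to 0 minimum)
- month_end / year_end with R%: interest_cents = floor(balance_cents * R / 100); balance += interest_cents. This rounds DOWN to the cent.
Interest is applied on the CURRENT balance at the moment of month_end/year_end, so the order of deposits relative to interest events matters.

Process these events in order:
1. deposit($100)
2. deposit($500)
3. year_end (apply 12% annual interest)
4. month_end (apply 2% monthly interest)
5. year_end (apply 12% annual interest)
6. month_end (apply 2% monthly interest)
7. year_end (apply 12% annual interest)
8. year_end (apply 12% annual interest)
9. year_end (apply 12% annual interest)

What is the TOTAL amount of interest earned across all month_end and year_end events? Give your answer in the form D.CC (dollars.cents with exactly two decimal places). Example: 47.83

After 1 (deposit($100)): balance=$2100.00 total_interest=$0.00
After 2 (deposit($500)): balance=$2600.00 total_interest=$0.00
After 3 (year_end (apply 12% annual interest)): balance=$2912.00 total_interest=$312.00
After 4 (month_end (apply 2% monthly interest)): balance=$2970.24 total_interest=$370.24
After 5 (year_end (apply 12% annual interest)): balance=$3326.66 total_interest=$726.66
After 6 (month_end (apply 2% monthly interest)): balance=$3393.19 total_interest=$793.19
After 7 (year_end (apply 12% annual interest)): balance=$3800.37 total_interest=$1200.37
After 8 (year_end (apply 12% annual interest)): balance=$4256.41 total_interest=$1656.41
After 9 (year_end (apply 12% annual interest)): balance=$4767.17 total_interest=$2167.17

Answer: 2167.17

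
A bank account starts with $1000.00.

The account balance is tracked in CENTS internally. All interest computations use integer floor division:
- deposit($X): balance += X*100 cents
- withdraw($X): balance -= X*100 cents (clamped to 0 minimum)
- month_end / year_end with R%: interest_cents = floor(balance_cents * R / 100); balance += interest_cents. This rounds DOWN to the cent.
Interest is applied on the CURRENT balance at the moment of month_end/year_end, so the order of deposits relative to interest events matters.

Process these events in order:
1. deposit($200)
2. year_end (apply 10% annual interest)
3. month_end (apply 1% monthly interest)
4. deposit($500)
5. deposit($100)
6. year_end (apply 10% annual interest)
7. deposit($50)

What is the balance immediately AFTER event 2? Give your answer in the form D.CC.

Answer: 1320.00

Derivation:
After 1 (deposit($200)): balance=$1200.00 total_interest=$0.00
After 2 (year_end (apply 10% annual interest)): balance=$1320.00 total_interest=$120.00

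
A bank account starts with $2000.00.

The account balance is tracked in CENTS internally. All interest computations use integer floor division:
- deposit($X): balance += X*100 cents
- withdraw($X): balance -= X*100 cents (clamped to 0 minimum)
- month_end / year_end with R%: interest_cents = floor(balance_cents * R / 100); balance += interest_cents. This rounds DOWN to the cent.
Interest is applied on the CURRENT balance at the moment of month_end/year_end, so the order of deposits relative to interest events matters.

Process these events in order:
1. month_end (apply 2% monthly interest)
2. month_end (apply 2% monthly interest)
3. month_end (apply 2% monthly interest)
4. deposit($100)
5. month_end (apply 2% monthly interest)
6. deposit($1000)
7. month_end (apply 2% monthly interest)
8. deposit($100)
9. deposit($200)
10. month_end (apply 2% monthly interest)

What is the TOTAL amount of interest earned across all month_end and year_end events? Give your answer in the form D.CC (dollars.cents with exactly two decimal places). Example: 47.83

Answer: 304.82

Derivation:
After 1 (month_end (apply 2% monthly interest)): balance=$2040.00 total_interest=$40.00
After 2 (month_end (apply 2% monthly interest)): balance=$2080.80 total_interest=$80.80
After 3 (month_end (apply 2% monthly interest)): balance=$2122.41 total_interest=$122.41
After 4 (deposit($100)): balance=$2222.41 total_interest=$122.41
After 5 (month_end (apply 2% monthly interest)): balance=$2266.85 total_interest=$166.85
After 6 (deposit($1000)): balance=$3266.85 total_interest=$166.85
After 7 (month_end (apply 2% monthly interest)): balance=$3332.18 total_interest=$232.18
After 8 (deposit($100)): balance=$3432.18 total_interest=$232.18
After 9 (deposit($200)): balance=$3632.18 total_interest=$232.18
After 10 (month_end (apply 2% monthly interest)): balance=$3704.82 total_interest=$304.82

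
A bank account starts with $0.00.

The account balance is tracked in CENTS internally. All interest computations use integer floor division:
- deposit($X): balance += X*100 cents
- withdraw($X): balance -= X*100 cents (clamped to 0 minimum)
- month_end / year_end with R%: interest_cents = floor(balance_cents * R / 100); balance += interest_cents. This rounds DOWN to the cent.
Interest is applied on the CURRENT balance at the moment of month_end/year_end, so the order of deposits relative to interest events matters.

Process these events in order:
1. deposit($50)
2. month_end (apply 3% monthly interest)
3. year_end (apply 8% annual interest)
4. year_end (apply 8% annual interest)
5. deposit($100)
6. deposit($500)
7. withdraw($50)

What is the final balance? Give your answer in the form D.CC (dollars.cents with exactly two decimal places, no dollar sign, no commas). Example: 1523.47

After 1 (deposit($50)): balance=$50.00 total_interest=$0.00
After 2 (month_end (apply 3% monthly interest)): balance=$51.50 total_interest=$1.50
After 3 (year_end (apply 8% annual interest)): balance=$55.62 total_interest=$5.62
After 4 (year_end (apply 8% annual interest)): balance=$60.06 total_interest=$10.06
After 5 (deposit($100)): balance=$160.06 total_interest=$10.06
After 6 (deposit($500)): balance=$660.06 total_interest=$10.06
After 7 (withdraw($50)): balance=$610.06 total_interest=$10.06

Answer: 610.06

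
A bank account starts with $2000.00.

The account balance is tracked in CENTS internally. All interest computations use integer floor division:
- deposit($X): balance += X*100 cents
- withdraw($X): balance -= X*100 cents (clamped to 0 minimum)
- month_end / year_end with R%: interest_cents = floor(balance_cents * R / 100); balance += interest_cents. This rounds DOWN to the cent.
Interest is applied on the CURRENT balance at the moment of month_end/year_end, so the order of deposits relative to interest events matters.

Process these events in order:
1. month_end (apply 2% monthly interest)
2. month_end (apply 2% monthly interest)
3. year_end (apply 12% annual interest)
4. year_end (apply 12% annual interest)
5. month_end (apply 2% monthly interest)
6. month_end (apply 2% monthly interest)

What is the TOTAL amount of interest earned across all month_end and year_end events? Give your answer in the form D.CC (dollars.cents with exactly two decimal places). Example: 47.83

Answer: 715.58

Derivation:
After 1 (month_end (apply 2% monthly interest)): balance=$2040.00 total_interest=$40.00
After 2 (month_end (apply 2% monthly interest)): balance=$2080.80 total_interest=$80.80
After 3 (year_end (apply 12% annual interest)): balance=$2330.49 total_interest=$330.49
After 4 (year_end (apply 12% annual interest)): balance=$2610.14 total_interest=$610.14
After 5 (month_end (apply 2% monthly interest)): balance=$2662.34 total_interest=$662.34
After 6 (month_end (apply 2% monthly interest)): balance=$2715.58 total_interest=$715.58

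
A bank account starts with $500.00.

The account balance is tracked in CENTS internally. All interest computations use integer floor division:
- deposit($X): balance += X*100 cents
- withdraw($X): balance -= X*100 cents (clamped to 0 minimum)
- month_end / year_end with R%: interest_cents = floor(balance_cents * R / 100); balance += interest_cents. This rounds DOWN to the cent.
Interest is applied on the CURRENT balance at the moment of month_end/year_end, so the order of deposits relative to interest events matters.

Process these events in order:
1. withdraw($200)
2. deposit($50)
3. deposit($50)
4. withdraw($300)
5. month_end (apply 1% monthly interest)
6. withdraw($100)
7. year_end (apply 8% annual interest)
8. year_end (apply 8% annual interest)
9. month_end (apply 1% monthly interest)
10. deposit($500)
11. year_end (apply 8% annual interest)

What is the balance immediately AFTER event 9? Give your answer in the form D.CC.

After 1 (withdraw($200)): balance=$300.00 total_interest=$0.00
After 2 (deposit($50)): balance=$350.00 total_interest=$0.00
After 3 (deposit($50)): balance=$400.00 total_interest=$0.00
After 4 (withdraw($300)): balance=$100.00 total_interest=$0.00
After 5 (month_end (apply 1% monthly interest)): balance=$101.00 total_interest=$1.00
After 6 (withdraw($100)): balance=$1.00 total_interest=$1.00
After 7 (year_end (apply 8% annual interest)): balance=$1.08 total_interest=$1.08
After 8 (year_end (apply 8% annual interest)): balance=$1.16 total_interest=$1.16
After 9 (month_end (apply 1% monthly interest)): balance=$1.17 total_interest=$1.17

Answer: 1.17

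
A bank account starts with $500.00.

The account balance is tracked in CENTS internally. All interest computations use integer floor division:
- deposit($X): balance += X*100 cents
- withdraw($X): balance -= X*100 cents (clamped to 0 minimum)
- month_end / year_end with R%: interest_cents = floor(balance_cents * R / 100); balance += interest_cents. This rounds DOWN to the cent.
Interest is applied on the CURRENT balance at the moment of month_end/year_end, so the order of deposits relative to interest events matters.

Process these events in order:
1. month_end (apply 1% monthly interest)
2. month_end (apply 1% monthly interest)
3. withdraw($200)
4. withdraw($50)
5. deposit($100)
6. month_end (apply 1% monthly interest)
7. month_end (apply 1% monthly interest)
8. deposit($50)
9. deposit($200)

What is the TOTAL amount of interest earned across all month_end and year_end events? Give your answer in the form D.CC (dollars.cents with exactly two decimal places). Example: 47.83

Answer: 17.28

Derivation:
After 1 (month_end (apply 1% monthly interest)): balance=$505.00 total_interest=$5.00
After 2 (month_end (apply 1% monthly interest)): balance=$510.05 total_interest=$10.05
After 3 (withdraw($200)): balance=$310.05 total_interest=$10.05
After 4 (withdraw($50)): balance=$260.05 total_interest=$10.05
After 5 (deposit($100)): balance=$360.05 total_interest=$10.05
After 6 (month_end (apply 1% monthly interest)): balance=$363.65 total_interest=$13.65
After 7 (month_end (apply 1% monthly interest)): balance=$367.28 total_interest=$17.28
After 8 (deposit($50)): balance=$417.28 total_interest=$17.28
After 9 (deposit($200)): balance=$617.28 total_interest=$17.28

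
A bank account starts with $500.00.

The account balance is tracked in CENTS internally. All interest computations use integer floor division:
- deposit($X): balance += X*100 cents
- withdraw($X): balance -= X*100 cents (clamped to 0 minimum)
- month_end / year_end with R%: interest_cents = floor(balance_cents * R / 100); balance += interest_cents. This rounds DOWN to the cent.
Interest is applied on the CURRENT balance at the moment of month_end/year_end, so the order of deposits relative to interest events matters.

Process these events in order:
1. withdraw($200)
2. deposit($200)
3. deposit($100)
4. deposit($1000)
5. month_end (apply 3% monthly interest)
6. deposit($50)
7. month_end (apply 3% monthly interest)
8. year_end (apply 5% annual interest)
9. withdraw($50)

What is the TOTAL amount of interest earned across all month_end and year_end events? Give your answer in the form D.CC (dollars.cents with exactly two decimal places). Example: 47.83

After 1 (withdraw($200)): balance=$300.00 total_interest=$0.00
After 2 (deposit($200)): balance=$500.00 total_interest=$0.00
After 3 (deposit($100)): balance=$600.00 total_interest=$0.00
After 4 (deposit($1000)): balance=$1600.00 total_interest=$0.00
After 5 (month_end (apply 3% monthly interest)): balance=$1648.00 total_interest=$48.00
After 6 (deposit($50)): balance=$1698.00 total_interest=$48.00
After 7 (month_end (apply 3% monthly interest)): balance=$1748.94 total_interest=$98.94
After 8 (year_end (apply 5% annual interest)): balance=$1836.38 total_interest=$186.38
After 9 (withdraw($50)): balance=$1786.38 total_interest=$186.38

Answer: 186.38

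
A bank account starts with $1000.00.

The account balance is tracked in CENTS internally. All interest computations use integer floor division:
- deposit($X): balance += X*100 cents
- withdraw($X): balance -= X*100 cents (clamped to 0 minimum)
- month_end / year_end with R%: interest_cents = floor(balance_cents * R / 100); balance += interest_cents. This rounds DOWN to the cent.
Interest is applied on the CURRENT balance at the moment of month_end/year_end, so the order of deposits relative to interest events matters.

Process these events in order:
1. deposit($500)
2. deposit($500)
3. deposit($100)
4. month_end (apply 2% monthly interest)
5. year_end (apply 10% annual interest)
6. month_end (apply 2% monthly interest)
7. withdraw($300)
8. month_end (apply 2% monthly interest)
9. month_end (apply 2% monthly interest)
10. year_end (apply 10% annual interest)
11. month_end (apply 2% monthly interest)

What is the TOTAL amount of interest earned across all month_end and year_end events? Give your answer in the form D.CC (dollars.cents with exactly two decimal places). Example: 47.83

Answer: 655.24

Derivation:
After 1 (deposit($500)): balance=$1500.00 total_interest=$0.00
After 2 (deposit($500)): balance=$2000.00 total_interest=$0.00
After 3 (deposit($100)): balance=$2100.00 total_interest=$0.00
After 4 (month_end (apply 2% monthly interest)): balance=$2142.00 total_interest=$42.00
After 5 (year_end (apply 10% annual interest)): balance=$2356.20 total_interest=$256.20
After 6 (month_end (apply 2% monthly interest)): balance=$2403.32 total_interest=$303.32
After 7 (withdraw($300)): balance=$2103.32 total_interest=$303.32
After 8 (month_end (apply 2% monthly interest)): balance=$2145.38 total_interest=$345.38
After 9 (month_end (apply 2% monthly interest)): balance=$2188.28 total_interest=$388.28
After 10 (year_end (apply 10% annual interest)): balance=$2407.10 total_interest=$607.10
After 11 (month_end (apply 2% monthly interest)): balance=$2455.24 total_interest=$655.24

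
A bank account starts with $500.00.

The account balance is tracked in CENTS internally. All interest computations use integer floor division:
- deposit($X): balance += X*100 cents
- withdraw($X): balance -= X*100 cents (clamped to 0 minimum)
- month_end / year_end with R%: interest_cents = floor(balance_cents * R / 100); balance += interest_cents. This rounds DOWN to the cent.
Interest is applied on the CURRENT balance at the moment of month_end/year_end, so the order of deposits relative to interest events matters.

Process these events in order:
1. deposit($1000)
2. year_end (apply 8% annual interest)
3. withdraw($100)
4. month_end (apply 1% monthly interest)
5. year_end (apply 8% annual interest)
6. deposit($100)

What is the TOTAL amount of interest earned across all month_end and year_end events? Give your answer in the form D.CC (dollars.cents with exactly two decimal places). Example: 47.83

After 1 (deposit($1000)): balance=$1500.00 total_interest=$0.00
After 2 (year_end (apply 8% annual interest)): balance=$1620.00 total_interest=$120.00
After 3 (withdraw($100)): balance=$1520.00 total_interest=$120.00
After 4 (month_end (apply 1% monthly interest)): balance=$1535.20 total_interest=$135.20
After 5 (year_end (apply 8% annual interest)): balance=$1658.01 total_interest=$258.01
After 6 (deposit($100)): balance=$1758.01 total_interest=$258.01

Answer: 258.01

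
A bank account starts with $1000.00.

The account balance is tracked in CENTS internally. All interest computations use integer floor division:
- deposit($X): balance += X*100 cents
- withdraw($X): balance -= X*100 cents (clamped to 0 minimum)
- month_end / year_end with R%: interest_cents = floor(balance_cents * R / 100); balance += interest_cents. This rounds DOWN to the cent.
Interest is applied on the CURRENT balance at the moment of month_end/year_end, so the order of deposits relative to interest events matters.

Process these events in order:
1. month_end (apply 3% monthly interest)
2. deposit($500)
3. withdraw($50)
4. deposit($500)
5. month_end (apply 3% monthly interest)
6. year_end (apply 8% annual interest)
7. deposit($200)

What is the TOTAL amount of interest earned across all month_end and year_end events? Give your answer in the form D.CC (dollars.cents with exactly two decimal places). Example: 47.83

After 1 (month_end (apply 3% monthly interest)): balance=$1030.00 total_interest=$30.00
After 2 (deposit($500)): balance=$1530.00 total_interest=$30.00
After 3 (withdraw($50)): balance=$1480.00 total_interest=$30.00
After 4 (deposit($500)): balance=$1980.00 total_interest=$30.00
After 5 (month_end (apply 3% monthly interest)): balance=$2039.40 total_interest=$89.40
After 6 (year_end (apply 8% annual interest)): balance=$2202.55 total_interest=$252.55
After 7 (deposit($200)): balance=$2402.55 total_interest=$252.55

Answer: 252.55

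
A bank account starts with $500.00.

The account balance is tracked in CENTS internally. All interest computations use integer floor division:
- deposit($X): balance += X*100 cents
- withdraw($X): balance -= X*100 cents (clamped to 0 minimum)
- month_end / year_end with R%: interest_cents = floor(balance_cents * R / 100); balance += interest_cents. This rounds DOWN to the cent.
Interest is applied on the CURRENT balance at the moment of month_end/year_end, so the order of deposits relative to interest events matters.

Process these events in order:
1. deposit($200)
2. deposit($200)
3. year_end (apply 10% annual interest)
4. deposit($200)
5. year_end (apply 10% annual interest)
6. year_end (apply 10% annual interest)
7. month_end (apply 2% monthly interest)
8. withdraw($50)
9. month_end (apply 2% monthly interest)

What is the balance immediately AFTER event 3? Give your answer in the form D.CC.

After 1 (deposit($200)): balance=$700.00 total_interest=$0.00
After 2 (deposit($200)): balance=$900.00 total_interest=$0.00
After 3 (year_end (apply 10% annual interest)): balance=$990.00 total_interest=$90.00

Answer: 990.00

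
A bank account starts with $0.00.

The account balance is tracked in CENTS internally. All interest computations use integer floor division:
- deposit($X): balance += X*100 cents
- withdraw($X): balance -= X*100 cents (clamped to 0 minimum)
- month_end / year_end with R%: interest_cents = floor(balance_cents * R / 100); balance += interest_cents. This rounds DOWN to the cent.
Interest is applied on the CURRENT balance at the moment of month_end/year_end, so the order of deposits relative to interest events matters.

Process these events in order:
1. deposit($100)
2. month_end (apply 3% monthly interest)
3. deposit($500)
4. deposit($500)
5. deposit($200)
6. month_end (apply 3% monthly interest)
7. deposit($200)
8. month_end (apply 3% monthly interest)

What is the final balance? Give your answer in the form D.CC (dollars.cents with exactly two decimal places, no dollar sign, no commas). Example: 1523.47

After 1 (deposit($100)): balance=$100.00 total_interest=$0.00
After 2 (month_end (apply 3% monthly interest)): balance=$103.00 total_interest=$3.00
After 3 (deposit($500)): balance=$603.00 total_interest=$3.00
After 4 (deposit($500)): balance=$1103.00 total_interest=$3.00
After 5 (deposit($200)): balance=$1303.00 total_interest=$3.00
After 6 (month_end (apply 3% monthly interest)): balance=$1342.09 total_interest=$42.09
After 7 (deposit($200)): balance=$1542.09 total_interest=$42.09
After 8 (month_end (apply 3% monthly interest)): balance=$1588.35 total_interest=$88.35

Answer: 1588.35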